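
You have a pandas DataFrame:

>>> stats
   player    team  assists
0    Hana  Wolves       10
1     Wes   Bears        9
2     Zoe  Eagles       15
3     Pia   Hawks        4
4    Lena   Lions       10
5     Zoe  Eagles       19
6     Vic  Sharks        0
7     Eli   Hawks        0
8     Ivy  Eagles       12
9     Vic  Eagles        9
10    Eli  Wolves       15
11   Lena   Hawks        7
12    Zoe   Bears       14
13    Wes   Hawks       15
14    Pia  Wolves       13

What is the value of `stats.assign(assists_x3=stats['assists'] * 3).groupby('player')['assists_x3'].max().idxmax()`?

Zoe

add column assists_x3 = stats['assists'] * 3:
   player    team  assists  assists_x3
0    Hana  Wolves       10          30
1     Wes   Bears        9          27
2     Zoe  Eagles       15          45
3     Pia   Hawks        4          12
4    Lena   Lions       10          30
5     Zoe  Eagles       19          57
6     Vic  Sharks        0           0
7     Eli   Hawks        0           0
8     Ivy  Eagles       12          36
9     Vic  Eagles        9          27
10    Eli  Wolves       15          45
11   Lena   Hawks        7          21
12    Zoe   Bears       14          42
13    Wes   Hawks       15          45
14    Pia  Wolves       13          39
group by player, max of assists_x3:
player
Eli     45
Hana    30
Ivy     36
Lena    30
Pia     39
Vic     27
Wes     45
Zoe     57
Name: assists_x3, dtype: int64
label with the largest value → Zoe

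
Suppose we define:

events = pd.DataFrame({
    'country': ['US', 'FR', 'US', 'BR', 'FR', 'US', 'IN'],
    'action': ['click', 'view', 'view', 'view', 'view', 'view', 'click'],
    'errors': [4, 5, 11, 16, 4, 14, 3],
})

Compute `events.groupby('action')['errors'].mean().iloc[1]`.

10.0

group by action, mean of errors:
action
click     3.5
view     10.0
Name: errors, dtype: float64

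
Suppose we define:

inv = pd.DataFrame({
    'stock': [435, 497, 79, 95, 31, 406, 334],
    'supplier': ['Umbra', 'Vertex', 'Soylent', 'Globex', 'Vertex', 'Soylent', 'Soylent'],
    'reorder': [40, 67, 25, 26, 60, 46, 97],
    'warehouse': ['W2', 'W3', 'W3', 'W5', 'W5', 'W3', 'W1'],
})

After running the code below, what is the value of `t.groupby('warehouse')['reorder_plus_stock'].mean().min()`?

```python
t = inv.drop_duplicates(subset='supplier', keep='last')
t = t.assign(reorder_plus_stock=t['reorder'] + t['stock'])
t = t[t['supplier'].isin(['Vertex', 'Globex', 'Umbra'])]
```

106.0

drop duplicate supplier (keep=last):
   stock supplier  reorder warehouse
0    435    Umbra       40        W2
3     95   Globex       26        W5
4     31   Vertex       60        W5
6    334  Soylent       97        W1
add column reorder_plus_stock = t['reorder'] + t['stock']:
   stock supplier  reorder warehouse  reorder_plus_stock
0    435    Umbra       40        W2                 475
3     95   Globex       26        W5                 121
4     31   Vertex       60        W5                  91
6    334  Soylent       97        W1                 431
filter rows where supplier in ['Vertex', 'Globex', 'Umbra']:
   stock supplier  reorder warehouse  reorder_plus_stock
0    435    Umbra       40        W2                 475
3     95   Globex       26        W5                 121
4     31   Vertex       60        W5                  91
group by warehouse, mean of reorder_plus_stock:
warehouse
W2    475.0
W5    106.0
Name: reorder_plus_stock, dtype: float64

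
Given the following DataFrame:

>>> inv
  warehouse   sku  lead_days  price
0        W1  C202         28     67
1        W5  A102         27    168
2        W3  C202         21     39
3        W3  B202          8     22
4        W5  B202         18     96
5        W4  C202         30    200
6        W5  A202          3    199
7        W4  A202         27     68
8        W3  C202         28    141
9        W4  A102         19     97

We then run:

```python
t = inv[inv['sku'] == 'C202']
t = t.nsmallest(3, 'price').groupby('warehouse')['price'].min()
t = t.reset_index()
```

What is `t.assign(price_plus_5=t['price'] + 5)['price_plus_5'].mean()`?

58.0

filter rows where sku == 'C202':
  warehouse   sku  lead_days  price
0        W1  C202         28     67
2        W3  C202         21     39
5        W4  C202         30    200
8        W3  C202         28    141
take 3 rows with smallest price:
  warehouse   sku  lead_days  price
2        W3  C202         21     39
0        W1  C202         28     67
8        W3  C202         28    141
group by warehouse, min of price:
warehouse
W1    67
W3    39
Name: price, dtype: int64
reset_index():
  warehouse  price
0        W1     67
1        W3     39
add column price_plus_5 = t['price'] + 5:
  warehouse  price  price_plus_5
0        W1     67            72
1        W3     39            44
mean of column 'price_plus_5' → 58.0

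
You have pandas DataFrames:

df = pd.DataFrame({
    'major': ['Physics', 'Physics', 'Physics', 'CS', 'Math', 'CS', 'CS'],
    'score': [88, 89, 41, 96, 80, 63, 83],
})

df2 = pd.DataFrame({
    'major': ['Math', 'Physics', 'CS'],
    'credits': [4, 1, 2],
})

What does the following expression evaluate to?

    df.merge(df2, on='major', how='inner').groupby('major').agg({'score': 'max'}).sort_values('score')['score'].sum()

merge on 'major' (how='inner') → 7 rows:
     major  score  credits
0  Physics     88        1
1  Physics     89        1
2  Physics     41        1
3       CS     96        2
4     Math     80        4
5       CS     63        2
6       CS     83        2
group by major, max of score:
         score
major         
CS          96
Math        80
Physics     89
sort by score:
         score
major         
Math        80
Physics     89
CS          96
Taking the sum of column 'score' gives 265.

265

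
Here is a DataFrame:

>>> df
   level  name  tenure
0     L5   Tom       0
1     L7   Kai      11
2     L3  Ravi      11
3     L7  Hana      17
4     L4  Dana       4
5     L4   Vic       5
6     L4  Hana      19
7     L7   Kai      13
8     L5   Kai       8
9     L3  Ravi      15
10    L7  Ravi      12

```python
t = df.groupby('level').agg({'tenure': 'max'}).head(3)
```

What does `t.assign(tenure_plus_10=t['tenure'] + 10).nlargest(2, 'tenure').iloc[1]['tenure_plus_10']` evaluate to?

25

group by level, max of tenure:
       tenure
level        
L3         15
L4         19
L5          8
L7         17
take first 3 rows:
       tenure
level        
L3         15
L4         19
L5          8
add column tenure_plus_10 = t['tenure'] + 10:
       tenure  tenure_plus_10
level                        
L3         15              25
L4         19              29
L5          8              18
take 2 rows with largest tenure:
       tenure  tenure_plus_10
level                        
L4         19              29
L3         15              25
Hence 25.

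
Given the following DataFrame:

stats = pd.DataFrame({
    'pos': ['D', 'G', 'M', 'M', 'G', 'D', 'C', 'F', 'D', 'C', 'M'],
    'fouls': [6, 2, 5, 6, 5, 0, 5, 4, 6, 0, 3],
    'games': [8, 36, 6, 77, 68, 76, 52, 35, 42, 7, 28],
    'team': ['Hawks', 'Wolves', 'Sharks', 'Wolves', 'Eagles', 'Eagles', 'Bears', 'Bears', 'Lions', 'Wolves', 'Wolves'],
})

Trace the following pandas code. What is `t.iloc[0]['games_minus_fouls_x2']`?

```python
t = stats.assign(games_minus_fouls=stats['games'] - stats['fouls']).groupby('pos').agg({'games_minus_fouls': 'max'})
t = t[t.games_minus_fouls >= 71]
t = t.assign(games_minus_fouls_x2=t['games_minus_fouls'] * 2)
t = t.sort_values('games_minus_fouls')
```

142

add column games_minus_fouls = stats['games'] - stats['fouls']:
   pos  fouls  games    team  games_minus_fouls
0    D      6      8   Hawks                  2
1    G      2     36  Wolves                 34
2    M      5      6  Sharks                  1
3    M      6     77  Wolves                 71
4    G      5     68  Eagles                 63
5    D      0     76  Eagles                 76
6    C      5     52   Bears                 47
7    F      4     35   Bears                 31
8    D      6     42   Lions                 36
9    C      0      7  Wolves                  7
10   M      3     28  Wolves                 25
group by pos, max of games_minus_fouls:
     games_minus_fouls
pos                   
C                   47
D                   76
F                   31
G                   63
M                   71
filter rows where games_minus_fouls >= 71:
     games_minus_fouls
pos                   
D                   76
M                   71
add column games_minus_fouls_x2 = t['games_minus_fouls'] * 2:
     games_minus_fouls  games_minus_fouls_x2
pos                                         
D                   76                   152
M                   71                   142
sort by games_minus_fouls:
     games_minus_fouls  games_minus_fouls_x2
pos                                         
M                   71                   142
D                   76                   152
The value at position 0, column 'games_minus_fouls_x2' is 142.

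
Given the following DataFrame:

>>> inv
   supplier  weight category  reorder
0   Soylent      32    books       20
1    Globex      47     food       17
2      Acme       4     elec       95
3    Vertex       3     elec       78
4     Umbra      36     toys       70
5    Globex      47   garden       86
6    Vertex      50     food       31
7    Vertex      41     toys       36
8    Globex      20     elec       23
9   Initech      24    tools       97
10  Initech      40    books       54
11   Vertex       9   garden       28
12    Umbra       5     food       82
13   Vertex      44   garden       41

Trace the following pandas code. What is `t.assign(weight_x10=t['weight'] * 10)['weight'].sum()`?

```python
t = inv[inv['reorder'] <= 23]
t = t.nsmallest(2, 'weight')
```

filter rows where reorder <= 23:
  supplier  weight category  reorder
0  Soylent      32    books       20
1   Globex      47     food       17
8   Globex      20     elec       23
take 2 rows with smallest weight:
  supplier  weight category  reorder
8   Globex      20     elec       23
0  Soylent      32    books       20
add column weight_x10 = t['weight'] * 10:
  supplier  weight category  reorder  weight_x10
8   Globex      20     elec       23         200
0  Soylent      32    books       20         320

52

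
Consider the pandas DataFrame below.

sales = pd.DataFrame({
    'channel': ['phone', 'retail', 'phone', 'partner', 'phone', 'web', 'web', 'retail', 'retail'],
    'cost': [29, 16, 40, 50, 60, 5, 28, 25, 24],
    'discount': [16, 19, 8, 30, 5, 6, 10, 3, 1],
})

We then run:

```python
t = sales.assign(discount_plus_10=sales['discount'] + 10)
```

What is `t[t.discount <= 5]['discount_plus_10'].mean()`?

add column discount_plus_10 = sales['discount'] + 10:
   channel  cost  discount  discount_plus_10
0    phone    29        16                26
1   retail    16        19                29
2    phone    40         8                18
3  partner    50        30                40
4    phone    60         5                15
5      web     5         6                16
6      web    28        10                20
7   retail    25         3                13
8   retail    24         1                11
filter rows where discount <= 5:
  channel  cost  discount  discount_plus_10
4   phone    60         5                15
7  retail    25         3                13
8  retail    24         1                11

13.0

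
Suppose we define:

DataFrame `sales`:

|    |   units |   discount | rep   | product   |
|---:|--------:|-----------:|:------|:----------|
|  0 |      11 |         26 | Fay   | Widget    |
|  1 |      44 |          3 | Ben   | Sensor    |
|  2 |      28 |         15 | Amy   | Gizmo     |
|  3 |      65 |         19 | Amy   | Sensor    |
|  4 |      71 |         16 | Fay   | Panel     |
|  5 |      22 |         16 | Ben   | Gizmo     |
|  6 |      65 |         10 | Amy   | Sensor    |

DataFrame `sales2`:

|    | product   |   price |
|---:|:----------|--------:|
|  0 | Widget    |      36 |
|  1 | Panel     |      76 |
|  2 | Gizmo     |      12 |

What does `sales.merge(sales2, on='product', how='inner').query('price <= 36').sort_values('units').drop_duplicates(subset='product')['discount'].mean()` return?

merge on 'product' (how='inner') → 4 rows:
   units  discount  rep product  price
0     11        26  Fay  Widget     36
1     28        15  Amy   Gizmo     12
2     71        16  Fay   Panel     76
3     22        16  Ben   Gizmo     12
filter rows where price <= 36:
   units  discount  rep product  price
0     11        26  Fay  Widget     36
1     28        15  Amy   Gizmo     12
3     22        16  Ben   Gizmo     12
sort by units:
   units  discount  rep product  price
0     11        26  Fay  Widget     36
3     22        16  Ben   Gizmo     12
1     28        15  Amy   Gizmo     12
drop duplicate product (keep=first):
   units  discount  rep product  price
0     11        26  Fay  Widget     36
3     22        16  Ben   Gizmo     12
The mean of column 'discount' is 21.0.

21.0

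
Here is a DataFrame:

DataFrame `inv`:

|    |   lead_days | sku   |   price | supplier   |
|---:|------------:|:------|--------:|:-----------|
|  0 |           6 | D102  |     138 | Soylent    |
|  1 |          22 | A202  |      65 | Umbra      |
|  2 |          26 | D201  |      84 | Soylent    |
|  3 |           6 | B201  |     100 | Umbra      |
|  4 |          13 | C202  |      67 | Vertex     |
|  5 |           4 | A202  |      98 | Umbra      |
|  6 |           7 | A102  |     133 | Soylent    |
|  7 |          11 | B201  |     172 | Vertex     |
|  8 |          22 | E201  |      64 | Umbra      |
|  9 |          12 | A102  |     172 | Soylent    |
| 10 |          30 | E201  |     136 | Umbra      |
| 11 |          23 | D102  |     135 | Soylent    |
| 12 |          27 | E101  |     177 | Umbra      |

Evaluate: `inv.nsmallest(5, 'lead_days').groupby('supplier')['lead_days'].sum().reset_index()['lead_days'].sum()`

34

take 5 rows with smallest lead_days:
   lead_days   sku  price supplier
5          4  A202     98    Umbra
0          6  D102    138  Soylent
3          6  B201    100    Umbra
6          7  A102    133  Soylent
7         11  B201    172   Vertex
group by supplier, sum of lead_days:
supplier
Soylent    13
Umbra      10
Vertex     11
Name: lead_days, dtype: int64
reset_index():
  supplier  lead_days
0  Soylent         13
1    Umbra         10
2   Vertex         11
The sum of column 'lead_days' is 34.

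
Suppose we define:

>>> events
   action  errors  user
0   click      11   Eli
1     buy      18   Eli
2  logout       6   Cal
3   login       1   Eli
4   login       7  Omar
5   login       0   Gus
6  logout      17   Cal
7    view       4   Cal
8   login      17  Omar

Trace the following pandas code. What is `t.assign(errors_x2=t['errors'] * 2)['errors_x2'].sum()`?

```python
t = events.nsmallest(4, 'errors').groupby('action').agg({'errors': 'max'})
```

take 4 rows with smallest errors:
   action  errors user
5   login       0  Gus
3   login       1  Eli
7    view       4  Cal
2  logout       6  Cal
group by action, max of errors:
        errors
action        
login        1
logout       6
view         4
add column errors_x2 = t['errors'] * 2:
        errors  errors_x2
action                   
login        1          2
logout       6         12
view         4          8
Reading off the sum of column 'errors_x2', we get 22.

22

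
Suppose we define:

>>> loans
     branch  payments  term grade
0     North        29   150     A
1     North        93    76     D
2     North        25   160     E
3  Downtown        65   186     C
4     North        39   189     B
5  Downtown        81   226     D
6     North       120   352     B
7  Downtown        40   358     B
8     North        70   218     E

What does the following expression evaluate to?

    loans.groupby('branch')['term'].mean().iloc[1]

group by branch, mean of term:
branch
Downtown    256.666667
North       190.833333
Name: term, dtype: float64
Hence 190.833333333.

190.833333333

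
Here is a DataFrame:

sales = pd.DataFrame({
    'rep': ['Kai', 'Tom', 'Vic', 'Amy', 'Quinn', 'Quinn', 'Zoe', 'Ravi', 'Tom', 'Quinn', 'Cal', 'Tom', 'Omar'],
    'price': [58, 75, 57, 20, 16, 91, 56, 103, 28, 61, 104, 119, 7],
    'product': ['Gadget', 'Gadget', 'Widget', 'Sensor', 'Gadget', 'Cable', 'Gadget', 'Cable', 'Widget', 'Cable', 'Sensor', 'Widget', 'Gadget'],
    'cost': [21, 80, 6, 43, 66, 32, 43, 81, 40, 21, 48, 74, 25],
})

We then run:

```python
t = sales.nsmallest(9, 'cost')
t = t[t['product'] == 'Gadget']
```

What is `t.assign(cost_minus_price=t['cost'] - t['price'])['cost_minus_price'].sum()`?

take 9 rows with smallest cost:
      rep  price product  cost
2     Vic     57  Widget     6
0     Kai     58  Gadget    21
9   Quinn     61   Cable    21
12   Omar      7  Gadget    25
5   Quinn     91   Cable    32
8     Tom     28  Widget    40
3     Amy     20  Sensor    43
6     Zoe     56  Gadget    43
10    Cal    104  Sensor    48
filter rows where product == 'Gadget':
     rep  price product  cost
0    Kai     58  Gadget    21
12  Omar      7  Gadget    25
6    Zoe     56  Gadget    43
add column cost_minus_price = t['cost'] - t['price']:
     rep  price product  cost  cost_minus_price
0    Kai     58  Gadget    21               -37
12  Omar      7  Gadget    25                18
6    Zoe     56  Gadget    43               -13
sum of column 'cost_minus_price' → -32

-32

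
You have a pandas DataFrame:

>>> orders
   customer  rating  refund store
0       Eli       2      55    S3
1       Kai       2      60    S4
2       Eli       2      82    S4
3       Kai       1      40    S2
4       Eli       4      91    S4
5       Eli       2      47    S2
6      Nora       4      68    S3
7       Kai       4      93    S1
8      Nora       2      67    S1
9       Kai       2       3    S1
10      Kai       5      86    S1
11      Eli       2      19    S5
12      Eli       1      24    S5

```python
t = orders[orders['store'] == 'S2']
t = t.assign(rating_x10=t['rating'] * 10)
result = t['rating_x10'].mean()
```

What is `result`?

15.0

filter rows where store == 'S2':
  customer  rating  refund store
3      Kai       1      40    S2
5      Eli       2      47    S2
add column rating_x10 = t['rating'] * 10:
  customer  rating  refund store  rating_x10
3      Kai       1      40    S2          10
5      Eli       2      47    S2          20
The mean of column 'rating_x10' is 15.0.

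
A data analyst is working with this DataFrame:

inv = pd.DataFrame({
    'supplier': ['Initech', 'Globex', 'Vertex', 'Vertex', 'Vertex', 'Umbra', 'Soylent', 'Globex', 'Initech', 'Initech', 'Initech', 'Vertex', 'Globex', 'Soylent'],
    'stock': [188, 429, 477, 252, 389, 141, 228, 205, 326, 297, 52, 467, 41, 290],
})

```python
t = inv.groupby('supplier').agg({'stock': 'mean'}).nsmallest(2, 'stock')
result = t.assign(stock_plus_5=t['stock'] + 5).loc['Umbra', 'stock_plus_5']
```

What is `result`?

146.0

group by supplier, mean of stock:
           stock
supplier        
Globex    225.00
Initech   215.75
Soylent   259.00
Umbra     141.00
Vertex    396.25
take 2 rows with smallest stock:
           stock
supplier        
Umbra     141.00
Initech   215.75
add column stock_plus_5 = t['stock'] + 5:
           stock  stock_plus_5
supplier                      
Umbra     141.00        146.00
Initech   215.75        220.75
Then the value at row 'Umbra', column 'stock_plus_5': 146.0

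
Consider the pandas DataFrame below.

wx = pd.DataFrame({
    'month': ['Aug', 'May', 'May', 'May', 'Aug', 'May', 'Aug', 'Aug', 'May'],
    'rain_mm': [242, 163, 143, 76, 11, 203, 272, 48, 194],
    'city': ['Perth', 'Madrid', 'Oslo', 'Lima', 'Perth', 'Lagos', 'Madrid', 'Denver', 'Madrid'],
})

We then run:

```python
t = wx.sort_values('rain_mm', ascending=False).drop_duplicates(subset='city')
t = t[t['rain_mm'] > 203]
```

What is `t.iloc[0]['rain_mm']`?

sort by rain_mm descending:
  month  rain_mm    city
6   Aug      272  Madrid
0   Aug      242   Perth
5   May      203   Lagos
8   May      194  Madrid
1   May      163  Madrid
2   May      143    Oslo
3   May       76    Lima
7   Aug       48  Denver
4   Aug       11   Perth
drop duplicate city (keep=first):
  month  rain_mm    city
6   Aug      272  Madrid
0   Aug      242   Perth
5   May      203   Lagos
2   May      143    Oslo
3   May       76    Lima
7   Aug       48  Denver
filter rows where rain_mm > 203:
  month  rain_mm    city
6   Aug      272  Madrid
0   Aug      242   Perth

272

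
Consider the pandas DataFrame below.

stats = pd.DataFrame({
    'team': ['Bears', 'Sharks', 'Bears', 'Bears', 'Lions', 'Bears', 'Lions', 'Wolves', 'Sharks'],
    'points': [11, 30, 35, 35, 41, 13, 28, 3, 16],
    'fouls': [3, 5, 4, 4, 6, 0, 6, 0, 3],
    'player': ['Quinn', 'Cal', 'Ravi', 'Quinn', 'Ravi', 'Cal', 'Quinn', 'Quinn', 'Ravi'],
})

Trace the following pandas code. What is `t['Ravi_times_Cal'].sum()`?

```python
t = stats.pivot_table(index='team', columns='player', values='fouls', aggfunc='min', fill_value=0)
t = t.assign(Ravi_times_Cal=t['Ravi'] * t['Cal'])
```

15

pivot: rows=team, cols=player, min(fouls):
player  Cal  Quinn  Ravi
team                    
Bears     0      3     4
Lions     0      6     6
Sharks    5      0     3
Wolves    0      0     0
add column Ravi_times_Cal = t['Ravi'] * t['Cal']:
player  Cal  Quinn  Ravi  Ravi_times_Cal
team                                    
Bears     0      3     4               0
Lions     0      6     6               0
Sharks    5      0     3              15
Wolves    0      0     0               0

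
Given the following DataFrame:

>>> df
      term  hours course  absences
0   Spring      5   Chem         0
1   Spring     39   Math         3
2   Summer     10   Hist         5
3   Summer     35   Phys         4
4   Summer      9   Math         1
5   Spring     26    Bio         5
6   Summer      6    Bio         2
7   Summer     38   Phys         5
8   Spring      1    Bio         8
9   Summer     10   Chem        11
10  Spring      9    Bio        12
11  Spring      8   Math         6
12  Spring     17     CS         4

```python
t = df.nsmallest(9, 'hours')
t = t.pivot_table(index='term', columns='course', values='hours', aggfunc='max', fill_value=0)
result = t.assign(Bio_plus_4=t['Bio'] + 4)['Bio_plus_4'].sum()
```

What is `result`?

23

take 9 rows with smallest hours:
      term  hours course  absences
8   Spring      1    Bio         8
0   Spring      5   Chem         0
6   Summer      6    Bio         2
11  Spring      8   Math         6
4   Summer      9   Math         1
10  Spring      9    Bio        12
2   Summer     10   Hist         5
9   Summer     10   Chem        11
12  Spring     17     CS         4
pivot: rows=term, cols=course, max(hours):
course  Bio  CS  Chem  Hist  Math
term                             
Spring    9  17     5     0     8
Summer    6   0    10    10     9
add column Bio_plus_4 = t['Bio'] + 4:
course  Bio  CS  Chem  Hist  Math  Bio_plus_4
term                                         
Spring    9  17     5     0     8          13
Summer    6   0    10    10     9          10
The sum of column 'Bio_plus_4' is 23.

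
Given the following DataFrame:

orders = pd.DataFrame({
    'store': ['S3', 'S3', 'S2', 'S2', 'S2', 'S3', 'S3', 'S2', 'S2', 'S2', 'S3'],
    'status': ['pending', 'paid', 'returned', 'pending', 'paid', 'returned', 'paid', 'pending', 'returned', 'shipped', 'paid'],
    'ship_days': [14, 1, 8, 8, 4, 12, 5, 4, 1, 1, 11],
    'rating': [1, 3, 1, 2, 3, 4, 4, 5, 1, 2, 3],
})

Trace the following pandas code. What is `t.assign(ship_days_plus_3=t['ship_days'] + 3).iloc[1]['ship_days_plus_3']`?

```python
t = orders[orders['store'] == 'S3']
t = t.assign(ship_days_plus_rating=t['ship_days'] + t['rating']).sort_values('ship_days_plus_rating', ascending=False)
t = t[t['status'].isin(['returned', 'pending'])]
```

17

filter rows where store == 'S3':
   store    status  ship_days  rating
0     S3   pending         14       1
1     S3      paid          1       3
5     S3  returned         12       4
6     S3      paid          5       4
10    S3      paid         11       3
add column ship_days_plus_rating = t['ship_days'] + t['rating']:
   store    status  ship_days  rating  ship_days_plus_rating
0     S3   pending         14       1                     15
1     S3      paid          1       3                      4
5     S3  returned         12       4                     16
6     S3      paid          5       4                      9
10    S3      paid         11       3                     14
sort by ship_days_plus_rating descending:
   store    status  ship_days  rating  ship_days_plus_rating
5     S3  returned         12       4                     16
0     S3   pending         14       1                     15
10    S3      paid         11       3                     14
6     S3      paid          5       4                      9
1     S3      paid          1       3                      4
filter rows where status in ['returned', 'pending']:
  store    status  ship_days  rating  ship_days_plus_rating
5    S3  returned         12       4                     16
0    S3   pending         14       1                     15
add column ship_days_plus_3 = t['ship_days'] + 3:
  store    status  ship_days  rating  ship_days_plus_rating  ship_days_plus_3
5    S3  returned         12       4                     16                15
0    S3   pending         14       1                     15                17
So iloc[1]['ship_days_plus_3'] = 17.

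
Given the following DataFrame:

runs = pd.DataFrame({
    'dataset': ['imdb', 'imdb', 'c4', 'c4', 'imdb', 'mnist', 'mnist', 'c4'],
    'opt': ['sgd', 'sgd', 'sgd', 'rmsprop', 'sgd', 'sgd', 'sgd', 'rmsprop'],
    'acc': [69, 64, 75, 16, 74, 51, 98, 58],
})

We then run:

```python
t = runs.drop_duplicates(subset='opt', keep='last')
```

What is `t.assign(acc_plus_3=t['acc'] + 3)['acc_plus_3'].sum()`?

162

drop duplicate opt (keep=last):
  dataset      opt  acc
6   mnist      sgd   98
7      c4  rmsprop   58
add column acc_plus_3 = t['acc'] + 3:
  dataset      opt  acc  acc_plus_3
6   mnist      sgd   98         101
7      c4  rmsprop   58          61
So sum() = 162.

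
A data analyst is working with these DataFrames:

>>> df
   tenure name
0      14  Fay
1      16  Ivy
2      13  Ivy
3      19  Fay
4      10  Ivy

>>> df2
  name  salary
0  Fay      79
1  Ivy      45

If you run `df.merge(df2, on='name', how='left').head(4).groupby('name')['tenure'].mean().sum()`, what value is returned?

31.0

merge on 'name' (how='left') → 5 rows:
   tenure name  salary
0      14  Fay      79
1      16  Ivy      45
2      13  Ivy      45
3      19  Fay      79
4      10  Ivy      45
take first 4 rows:
   tenure name  salary
0      14  Fay      79
1      16  Ivy      45
2      13  Ivy      45
3      19  Fay      79
group by name, mean of tenure:
name
Fay    16.5
Ivy    14.5
Name: tenure, dtype: float64
Taking the sum of the resulting series gives 31.0.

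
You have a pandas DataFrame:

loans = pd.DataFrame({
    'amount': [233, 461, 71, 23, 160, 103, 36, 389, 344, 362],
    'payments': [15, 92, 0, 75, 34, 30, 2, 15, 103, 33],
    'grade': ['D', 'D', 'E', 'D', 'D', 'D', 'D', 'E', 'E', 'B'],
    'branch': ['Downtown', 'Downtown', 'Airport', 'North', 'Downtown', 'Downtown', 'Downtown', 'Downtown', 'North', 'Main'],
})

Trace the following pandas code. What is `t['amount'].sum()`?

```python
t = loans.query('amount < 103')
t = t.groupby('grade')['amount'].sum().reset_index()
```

filter rows where amount < 103:
   amount  payments grade    branch
2      71         0     E   Airport
3      23        75     D     North
6      36         2     D  Downtown
group by grade, sum of amount:
grade
D    59
E    71
Name: amount, dtype: int64
reset_index():
  grade  amount
0     D      59
1     E      71

130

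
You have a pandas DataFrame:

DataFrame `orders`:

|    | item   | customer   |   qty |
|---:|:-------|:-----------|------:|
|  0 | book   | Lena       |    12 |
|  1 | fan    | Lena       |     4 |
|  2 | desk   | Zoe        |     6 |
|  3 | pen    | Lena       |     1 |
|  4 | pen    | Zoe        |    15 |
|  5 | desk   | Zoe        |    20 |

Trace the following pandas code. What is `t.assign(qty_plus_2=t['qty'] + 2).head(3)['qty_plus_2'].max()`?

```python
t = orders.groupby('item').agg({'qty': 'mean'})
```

15.0

group by item, mean of qty:
       qty
item      
book  12.0
desk  13.0
fan    4.0
pen    8.0
add column qty_plus_2 = t['qty'] + 2:
       qty  qty_plus_2
item                  
book  12.0        14.0
desk  13.0        15.0
fan    4.0         6.0
pen    8.0        10.0
take first 3 rows:
       qty  qty_plus_2
item                  
book  12.0        14.0
desk  13.0        15.0
fan    4.0         6.0
Taking the max of column 'qty_plus_2' gives 15.0.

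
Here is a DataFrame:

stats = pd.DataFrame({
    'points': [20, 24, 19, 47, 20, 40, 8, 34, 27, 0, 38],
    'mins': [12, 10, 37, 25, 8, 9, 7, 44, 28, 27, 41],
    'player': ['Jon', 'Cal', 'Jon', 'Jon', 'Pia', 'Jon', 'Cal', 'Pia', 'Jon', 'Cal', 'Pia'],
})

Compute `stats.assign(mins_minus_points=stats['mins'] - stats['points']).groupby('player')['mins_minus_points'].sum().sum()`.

-29

add column mins_minus_points = stats['mins'] - stats['points']:
    points  mins player  mins_minus_points
0       20    12    Jon                 -8
1       24    10    Cal                -14
2       19    37    Jon                 18
3       47    25    Jon                -22
4       20     8    Pia                -12
5       40     9    Jon                -31
6        8     7    Cal                 -1
7       34    44    Pia                 10
8       27    28    Jon                  1
9        0    27    Cal                 27
10      38    41    Pia                  3
group by player, sum of mins_minus_points:
player
Cal    12
Jon   -42
Pia     1
Name: mins_minus_points, dtype: int64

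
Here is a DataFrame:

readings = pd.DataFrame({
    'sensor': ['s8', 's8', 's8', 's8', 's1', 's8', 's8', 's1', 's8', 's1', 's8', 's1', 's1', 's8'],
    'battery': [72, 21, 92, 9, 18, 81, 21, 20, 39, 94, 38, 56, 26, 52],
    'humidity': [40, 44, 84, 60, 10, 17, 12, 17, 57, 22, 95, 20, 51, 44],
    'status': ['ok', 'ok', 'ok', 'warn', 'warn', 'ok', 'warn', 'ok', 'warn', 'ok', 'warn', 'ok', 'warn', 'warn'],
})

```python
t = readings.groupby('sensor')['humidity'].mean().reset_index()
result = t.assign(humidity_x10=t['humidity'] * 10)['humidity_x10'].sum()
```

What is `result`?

743.333333333

group by sensor, mean of humidity:
sensor
s1    24.000000
s8    50.333333
Name: humidity, dtype: float64
reset_index():
  sensor   humidity
0     s1  24.000000
1     s8  50.333333
add column humidity_x10 = t['humidity'] * 10:
  sensor   humidity  humidity_x10
0     s1  24.000000    240.000000
1     s8  50.333333    503.333333
Then the sum of column 'humidity_x10': 743.333333333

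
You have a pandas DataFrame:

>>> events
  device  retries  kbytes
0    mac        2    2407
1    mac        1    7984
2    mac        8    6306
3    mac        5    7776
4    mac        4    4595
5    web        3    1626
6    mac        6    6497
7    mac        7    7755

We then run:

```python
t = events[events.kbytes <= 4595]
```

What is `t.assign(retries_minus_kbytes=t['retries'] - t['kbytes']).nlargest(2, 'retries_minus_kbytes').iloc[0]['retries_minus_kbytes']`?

filter rows where kbytes <= 4595:
  device  retries  kbytes
0    mac        2    2407
4    mac        4    4595
5    web        3    1626
add column retries_minus_kbytes = t['retries'] - t['kbytes']:
  device  retries  kbytes  retries_minus_kbytes
0    mac        2    2407                 -2405
4    mac        4    4595                 -4591
5    web        3    1626                 -1623
take 2 rows with largest retries_minus_kbytes:
  device  retries  kbytes  retries_minus_kbytes
5    web        3    1626                 -1623
0    mac        2    2407                 -2405
Then the value at position 0, column 'retries_minus_kbytes': -1623

-1623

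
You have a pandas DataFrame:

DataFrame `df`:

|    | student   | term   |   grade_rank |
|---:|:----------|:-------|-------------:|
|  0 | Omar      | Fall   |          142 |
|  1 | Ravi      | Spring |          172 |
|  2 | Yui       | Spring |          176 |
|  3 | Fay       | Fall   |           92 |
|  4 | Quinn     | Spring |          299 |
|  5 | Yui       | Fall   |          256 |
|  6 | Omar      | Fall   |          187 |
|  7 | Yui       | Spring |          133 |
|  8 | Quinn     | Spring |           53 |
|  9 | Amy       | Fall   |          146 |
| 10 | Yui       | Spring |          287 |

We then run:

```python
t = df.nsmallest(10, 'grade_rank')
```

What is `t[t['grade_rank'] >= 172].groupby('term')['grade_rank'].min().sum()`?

take 10 rows with smallest grade_rank:
   student    term  grade_rank
8    Quinn  Spring          53
3      Fay    Fall          92
7      Yui  Spring         133
0     Omar    Fall         142
9      Amy    Fall         146
1     Ravi  Spring         172
2      Yui  Spring         176
6     Omar    Fall         187
5      Yui    Fall         256
10     Yui  Spring         287
filter rows where grade_rank >= 172:
   student    term  grade_rank
1     Ravi  Spring         172
2      Yui  Spring         176
6     Omar    Fall         187
5      Yui    Fall         256
10     Yui  Spring         287
group by term, min of grade_rank:
term
Fall      187
Spring    172
Name: grade_rank, dtype: int64
The sum of the resulting series is 359.

359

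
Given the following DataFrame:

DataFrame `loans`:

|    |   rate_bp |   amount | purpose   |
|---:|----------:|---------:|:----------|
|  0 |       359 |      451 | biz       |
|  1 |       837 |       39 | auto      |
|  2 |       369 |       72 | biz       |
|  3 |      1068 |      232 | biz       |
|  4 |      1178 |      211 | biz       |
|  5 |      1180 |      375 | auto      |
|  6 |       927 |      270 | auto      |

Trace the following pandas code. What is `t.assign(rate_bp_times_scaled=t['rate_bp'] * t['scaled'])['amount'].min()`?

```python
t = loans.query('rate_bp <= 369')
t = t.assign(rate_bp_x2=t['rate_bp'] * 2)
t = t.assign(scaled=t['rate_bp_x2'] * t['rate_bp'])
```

72

filter rows where rate_bp <= 369:
   rate_bp  amount purpose
0      359     451     biz
2      369      72     biz
add column rate_bp_x2 = t['rate_bp'] * 2:
   rate_bp  amount purpose  rate_bp_x2
0      359     451     biz         718
2      369      72     biz         738
add column scaled = t['rate_bp_x2'] * t['rate_bp']:
   rate_bp  amount purpose  rate_bp_x2  scaled
0      359     451     biz         718  257762
2      369      72     biz         738  272322
add column rate_bp_times_scaled = t['rate_bp'] * t['scaled']:
   rate_bp  amount purpose  rate_bp_x2  scaled  rate_bp_times_scaled
0      359     451     biz         718  257762              92536558
2      369      72     biz         738  272322             100486818
Hence 72.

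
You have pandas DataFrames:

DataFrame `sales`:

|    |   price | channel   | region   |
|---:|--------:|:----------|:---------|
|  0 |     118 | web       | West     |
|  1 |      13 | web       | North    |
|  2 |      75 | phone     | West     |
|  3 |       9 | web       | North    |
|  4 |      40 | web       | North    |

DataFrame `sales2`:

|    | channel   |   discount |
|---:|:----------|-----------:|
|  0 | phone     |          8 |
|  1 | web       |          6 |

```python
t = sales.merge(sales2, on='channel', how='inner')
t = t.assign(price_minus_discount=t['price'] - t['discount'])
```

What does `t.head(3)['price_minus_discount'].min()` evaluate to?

7

merge on 'channel' (how='inner') → 5 rows:
   price channel region  discount
0    118     web   West         6
1     13     web  North         6
2     75   phone   West         8
3      9     web  North         6
4     40     web  North         6
add column price_minus_discount = t['price'] - t['discount']:
   price channel region  discount  price_minus_discount
0    118     web   West         6                   112
1     13     web  North         6                     7
2     75   phone   West         8                    67
3      9     web  North         6                     3
4     40     web  North         6                    34
take first 3 rows:
   price channel region  discount  price_minus_discount
0    118     web   West         6                   112
1     13     web  North         6                     7
2     75   phone   West         8                    67
min of column 'price_minus_discount' → 7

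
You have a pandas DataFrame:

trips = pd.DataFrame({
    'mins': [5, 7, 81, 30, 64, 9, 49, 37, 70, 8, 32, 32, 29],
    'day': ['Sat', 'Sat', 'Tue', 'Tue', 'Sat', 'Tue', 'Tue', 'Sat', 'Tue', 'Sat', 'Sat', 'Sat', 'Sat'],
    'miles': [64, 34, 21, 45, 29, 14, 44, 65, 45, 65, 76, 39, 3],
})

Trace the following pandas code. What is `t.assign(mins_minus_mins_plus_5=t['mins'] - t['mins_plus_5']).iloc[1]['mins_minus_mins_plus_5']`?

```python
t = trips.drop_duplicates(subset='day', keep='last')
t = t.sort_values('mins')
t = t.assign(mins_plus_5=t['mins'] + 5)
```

-5

drop duplicate day (keep=last):
    mins  day  miles
8     70  Tue     45
12    29  Sat      3
sort by mins:
    mins  day  miles
12    29  Sat      3
8     70  Tue     45
add column mins_plus_5 = t['mins'] + 5:
    mins  day  miles  mins_plus_5
12    29  Sat      3           34
8     70  Tue     45           75
add column mins_minus_mins_plus_5 = t['mins'] - t['mins_plus_5']:
    mins  day  miles  mins_plus_5  mins_minus_mins_plus_5
12    29  Sat      3           34                      -5
8     70  Tue     45           75                      -5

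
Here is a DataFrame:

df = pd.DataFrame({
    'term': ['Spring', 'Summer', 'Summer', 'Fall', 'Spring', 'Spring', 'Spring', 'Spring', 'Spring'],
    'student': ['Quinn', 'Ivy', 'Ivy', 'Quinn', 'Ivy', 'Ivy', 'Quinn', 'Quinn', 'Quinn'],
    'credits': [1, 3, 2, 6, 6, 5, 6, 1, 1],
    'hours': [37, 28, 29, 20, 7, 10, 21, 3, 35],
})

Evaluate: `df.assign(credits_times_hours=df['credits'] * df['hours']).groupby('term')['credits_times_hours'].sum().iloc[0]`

add column credits_times_hours = df['credits'] * df['hours']:
     term student  credits  hours  credits_times_hours
0  Spring   Quinn        1     37                   37
1  Summer     Ivy        3     28                   84
2  Summer     Ivy        2     29                   58
3    Fall   Quinn        6     20                  120
4  Spring     Ivy        6      7                   42
5  Spring     Ivy        5     10                   50
6  Spring   Quinn        6     21                  126
7  Spring   Quinn        1      3                    3
8  Spring   Quinn        1     35                   35
group by term, sum of credits_times_hours:
term
Fall      120
Spring    293
Summer    142
Name: credits_times_hours, dtype: int64

120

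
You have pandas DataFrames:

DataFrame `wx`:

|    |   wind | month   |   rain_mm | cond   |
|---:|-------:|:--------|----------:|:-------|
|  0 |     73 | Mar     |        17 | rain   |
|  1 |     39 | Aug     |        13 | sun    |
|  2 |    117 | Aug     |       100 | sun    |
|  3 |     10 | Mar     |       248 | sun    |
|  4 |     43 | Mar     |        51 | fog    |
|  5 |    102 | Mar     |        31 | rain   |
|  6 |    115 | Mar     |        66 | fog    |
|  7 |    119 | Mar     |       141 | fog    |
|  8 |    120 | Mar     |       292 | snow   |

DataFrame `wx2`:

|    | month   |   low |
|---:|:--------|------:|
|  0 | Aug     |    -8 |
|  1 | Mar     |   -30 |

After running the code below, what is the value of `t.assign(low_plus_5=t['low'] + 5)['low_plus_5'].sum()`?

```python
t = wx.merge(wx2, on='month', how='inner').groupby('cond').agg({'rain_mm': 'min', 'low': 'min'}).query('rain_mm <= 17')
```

-50

merge on 'month' (how='inner') → 9 rows:
   wind month  rain_mm  cond  low
0    73   Mar       17  rain  -30
1    39   Aug       13   sun   -8
2   117   Aug      100   sun   -8
3    10   Mar      248   sun  -30
4    43   Mar       51   fog  -30
5   102   Mar       31  rain  -30
6   115   Mar       66   fog  -30
7   119   Mar      141   fog  -30
8   120   Mar      292  snow  -30
group by cond: min(rain_mm), min(low):
      rain_mm  low
cond              
fog        51  -30
rain       17  -30
snow      292  -30
sun        13  -30
filter rows where rain_mm <= 17:
      rain_mm  low
cond              
rain       17  -30
sun        13  -30
add column low_plus_5 = t['low'] + 5:
      rain_mm  low  low_plus_5
cond                          
rain       17  -30         -25
sun        13  -30         -25
sum of column 'low_plus_5' → -50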